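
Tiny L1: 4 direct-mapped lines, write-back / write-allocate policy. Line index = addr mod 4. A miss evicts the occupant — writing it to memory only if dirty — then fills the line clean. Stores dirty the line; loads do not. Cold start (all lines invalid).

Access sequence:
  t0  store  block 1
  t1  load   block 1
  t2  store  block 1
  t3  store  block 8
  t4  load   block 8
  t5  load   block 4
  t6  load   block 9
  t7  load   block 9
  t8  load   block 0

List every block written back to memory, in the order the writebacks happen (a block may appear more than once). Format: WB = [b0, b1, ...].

0: W B1 → L1 miss [D]
1: R B1 → L1 hit [D]
2: W B1 → L1 hit [D]
3: W B8 → L0 miss [D]
4: R B8 → L0 hit [D]
5: R B4 → L0 miss wb→B8 [-]
6: R B9 → L1 miss wb→B1 [-]
7: R B9 → L1 hit [-]
8: R B0 → L0 miss [-]

WB = [8, 1]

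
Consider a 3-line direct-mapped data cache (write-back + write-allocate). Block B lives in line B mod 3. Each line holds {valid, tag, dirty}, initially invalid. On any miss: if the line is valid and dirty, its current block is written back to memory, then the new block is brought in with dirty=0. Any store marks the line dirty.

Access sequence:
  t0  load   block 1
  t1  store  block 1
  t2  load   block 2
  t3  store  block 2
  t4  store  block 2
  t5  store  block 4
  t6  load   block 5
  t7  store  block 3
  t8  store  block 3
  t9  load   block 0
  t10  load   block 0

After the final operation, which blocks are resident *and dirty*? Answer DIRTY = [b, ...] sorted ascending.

  0 | R B1 → L1 miss [-]
  1 | W B1 → L1 hit [D]
  2 | R B2 → L2 miss [-]
  3 | W B2 → L2 hit [D]
  4 | W B2 → L2 hit [D]
  5 | W B4 → L1 miss wb→B1 [D]
  6 | R B5 → L2 miss wb→B2 [-]
  7 | W B3 → L0 miss [D]
  8 | W B3 → L0 hit [D]
  9 | R B0 → L0 miss wb→B3 [-]
  10 | R B0 → L0 hit [-]

DIRTY = [4]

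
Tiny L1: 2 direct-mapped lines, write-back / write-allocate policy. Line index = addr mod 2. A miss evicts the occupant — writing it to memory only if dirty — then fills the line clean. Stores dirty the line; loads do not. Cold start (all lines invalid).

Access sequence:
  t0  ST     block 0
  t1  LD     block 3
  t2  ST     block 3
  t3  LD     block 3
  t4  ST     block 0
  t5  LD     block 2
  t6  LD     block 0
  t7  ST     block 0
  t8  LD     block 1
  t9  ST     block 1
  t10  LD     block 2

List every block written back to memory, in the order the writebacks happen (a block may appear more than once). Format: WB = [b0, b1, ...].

0: W B0 -> L0 miss  d=D]
1: R B3 -> L1 miss  d=-]
2: W B3 -> L1 hit  d=D]
3: R B3 -> L1 hit  d=D]
4: W B0 -> L0 hit  d=D]
5: R B2 -> L0 miss wb->B0  d=-]
6: R B0 -> L0 miss  d=-]
7: W B0 -> L0 hit  d=D]
8: R B1 -> L1 miss wb->B3  d=-]
9: W B1 -> L1 hit  d=D]
10: R B2 -> L0 miss wb->B0  d=-]

WB = [0, 3, 0]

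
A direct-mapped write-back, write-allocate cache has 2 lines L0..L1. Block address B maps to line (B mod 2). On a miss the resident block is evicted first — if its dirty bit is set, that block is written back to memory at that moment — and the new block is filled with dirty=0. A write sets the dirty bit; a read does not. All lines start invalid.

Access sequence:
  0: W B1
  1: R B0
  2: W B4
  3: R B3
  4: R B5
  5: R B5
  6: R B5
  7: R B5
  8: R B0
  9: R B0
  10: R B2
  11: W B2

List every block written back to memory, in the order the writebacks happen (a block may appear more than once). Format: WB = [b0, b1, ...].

0: W B1 → L1 miss [D]
1: R B0 → L0 miss [-]
2: W B4 → L0 miss [D]
3: R B3 → L1 miss wb→B1 [-]
4: R B5 → L1 miss [-]
5: R B5 → L1 hit [-]
6: R B5 → L1 hit [-]
7: R B5 → L1 hit [-]
8: R B0 → L0 miss wb→B4 [-]
9: R B0 → L0 hit [-]
10: R B2 → L0 miss [-]
11: W B2 → L0 hit [D]

WB = [1, 4]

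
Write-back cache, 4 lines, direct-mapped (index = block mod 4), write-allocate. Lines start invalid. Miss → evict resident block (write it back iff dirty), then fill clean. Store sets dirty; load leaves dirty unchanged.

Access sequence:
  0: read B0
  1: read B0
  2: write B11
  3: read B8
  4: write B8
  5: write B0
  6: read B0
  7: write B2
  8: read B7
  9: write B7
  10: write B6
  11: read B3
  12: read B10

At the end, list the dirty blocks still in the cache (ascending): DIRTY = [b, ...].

0: R B0 -> L0 miss  d=-]
1: R B0 -> L0 hit  d=-]
2: W B11 -> L3 miss  d=D]
3: R B8 -> L0 miss  d=-]
4: W B8 -> L0 hit  d=D]
5: W B0 -> L0 miss wb->B8  d=D]
6: R B0 -> L0 hit  d=D]
7: W B2 -> L2 miss  d=D]
8: R B7 -> L3 miss wb->B11  d=-]
9: W B7 -> L3 hit  d=D]
10: W B6 -> L2 miss wb->B2  d=D]
11: R B3 -> L3 miss wb->B7  d=-]
12: R B10 -> L2 miss wb->B6  d=-]

DIRTY = [0]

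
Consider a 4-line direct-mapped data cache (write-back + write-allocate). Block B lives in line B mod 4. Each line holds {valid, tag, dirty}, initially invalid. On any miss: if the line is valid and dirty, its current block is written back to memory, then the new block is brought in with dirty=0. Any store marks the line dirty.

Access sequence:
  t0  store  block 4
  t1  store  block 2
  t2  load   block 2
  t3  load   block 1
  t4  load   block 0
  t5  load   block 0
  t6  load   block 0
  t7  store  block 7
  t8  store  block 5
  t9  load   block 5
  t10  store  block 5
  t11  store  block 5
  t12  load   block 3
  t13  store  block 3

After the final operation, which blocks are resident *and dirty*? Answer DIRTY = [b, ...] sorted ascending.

  0 | W B4 → L0 miss [D]
  1 | W B2 → L2 miss [D]
  2 | R B2 → L2 hit [D]
  3 | R B1 → L1 miss [-]
  4 | R B0 → L0 miss wb→B4 [-]
  5 | R B0 → L0 hit [-]
  6 | R B0 → L0 hit [-]
  7 | W B7 → L3 miss [D]
  8 | W B5 → L1 miss [D]
  9 | R B5 → L1 hit [D]
  10 | W B5 → L1 hit [D]
  11 | W B5 → L1 hit [D]
  12 | R B3 → L3 miss wb→B7 [-]
  13 | W B3 → L3 hit [D]

DIRTY = [2, 3, 5]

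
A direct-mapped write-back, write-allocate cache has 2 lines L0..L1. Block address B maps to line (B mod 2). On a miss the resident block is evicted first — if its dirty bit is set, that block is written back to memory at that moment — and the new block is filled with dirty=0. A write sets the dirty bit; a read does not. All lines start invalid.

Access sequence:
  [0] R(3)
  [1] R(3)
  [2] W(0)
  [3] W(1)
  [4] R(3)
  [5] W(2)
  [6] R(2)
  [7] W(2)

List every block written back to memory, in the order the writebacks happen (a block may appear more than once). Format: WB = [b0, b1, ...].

  0 | R B3 → L1 miss [-]
  1 | R B3 → L1 hit [-]
  2 | W B0 → L0 miss [D]
  3 | W B1 → L1 miss [D]
  4 | R B3 → L1 miss wb→B1 [-]
  5 | W B2 → L0 miss wb→B0 [D]
  6 | R B2 → L0 hit [D]
  7 | W B2 → L0 hit [D]

WB = [1, 0]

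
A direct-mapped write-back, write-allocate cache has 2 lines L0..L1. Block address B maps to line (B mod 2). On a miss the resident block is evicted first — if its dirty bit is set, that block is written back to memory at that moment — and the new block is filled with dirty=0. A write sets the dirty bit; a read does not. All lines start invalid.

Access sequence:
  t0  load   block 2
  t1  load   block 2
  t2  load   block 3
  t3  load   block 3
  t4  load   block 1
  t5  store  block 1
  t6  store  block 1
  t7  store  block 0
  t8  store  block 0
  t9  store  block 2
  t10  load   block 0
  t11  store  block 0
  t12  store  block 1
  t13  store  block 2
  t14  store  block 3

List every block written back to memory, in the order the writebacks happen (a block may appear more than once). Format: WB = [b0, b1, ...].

WB = [0, 2, 0, 1]

0: R B2 → L0 miss [-]
1: R B2 → L0 hit [-]
2: R B3 → L1 miss [-]
3: R B3 → L1 hit [-]
4: R B1 → L1 miss [-]
5: W B1 → L1 hit [D]
6: W B1 → L1 hit [D]
7: W B0 → L0 miss [D]
8: W B0 → L0 hit [D]
9: W B2 → L0 miss wb→B0 [D]
10: R B0 → L0 miss wb→B2 [-]
11: W B0 → L0 hit [D]
12: W B1 → L1 hit [D]
13: W B2 → L0 miss wb→B0 [D]
14: W B3 → L1 miss wb→B1 [D]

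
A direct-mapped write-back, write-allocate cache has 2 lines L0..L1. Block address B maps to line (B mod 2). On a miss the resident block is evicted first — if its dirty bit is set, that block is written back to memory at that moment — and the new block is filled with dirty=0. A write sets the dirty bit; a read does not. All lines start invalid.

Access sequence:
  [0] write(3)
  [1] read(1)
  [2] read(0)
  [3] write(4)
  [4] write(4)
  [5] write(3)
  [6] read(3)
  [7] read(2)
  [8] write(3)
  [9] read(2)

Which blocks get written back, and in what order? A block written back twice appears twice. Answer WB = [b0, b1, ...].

WB = [3, 4]

  0 | W B3 → L1 miss [D]
  1 | R B1 → L1 miss wb→B3 [-]
  2 | R B0 → L0 miss [-]
  3 | W B4 → L0 miss [D]
  4 | W B4 → L0 hit [D]
  5 | W B3 → L1 miss [D]
  6 | R B3 → L1 hit [D]
  7 | R B2 → L0 miss wb→B4 [-]
  8 | W B3 → L1 hit [D]
  9 | R B2 → L0 hit [-]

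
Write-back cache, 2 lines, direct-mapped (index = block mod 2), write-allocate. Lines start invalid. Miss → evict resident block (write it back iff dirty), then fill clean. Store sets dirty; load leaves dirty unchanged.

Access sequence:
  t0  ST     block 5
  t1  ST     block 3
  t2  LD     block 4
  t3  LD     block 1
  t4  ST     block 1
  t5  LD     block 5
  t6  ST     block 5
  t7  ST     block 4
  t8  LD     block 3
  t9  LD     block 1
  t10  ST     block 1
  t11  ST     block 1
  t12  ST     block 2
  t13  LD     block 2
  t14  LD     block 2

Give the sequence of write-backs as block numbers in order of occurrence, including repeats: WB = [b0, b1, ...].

WB = [5, 3, 1, 5, 4]

  0 | W B5 → L1 miss [D]
  1 | W B3 → L1 miss wb→B5 [D]
  2 | R B4 → L0 miss [-]
  3 | R B1 → L1 miss wb→B3 [-]
  4 | W B1 → L1 hit [D]
  5 | R B5 → L1 miss wb→B1 [-]
  6 | W B5 → L1 hit [D]
  7 | W B4 → L0 hit [D]
  8 | R B3 → L1 miss wb→B5 [-]
  9 | R B1 → L1 miss [-]
  10 | W B1 → L1 hit [D]
  11 | W B1 → L1 hit [D]
  12 | W B2 → L0 miss wb→B4 [D]
  13 | R B2 → L0 hit [D]
  14 | R B2 → L0 hit [D]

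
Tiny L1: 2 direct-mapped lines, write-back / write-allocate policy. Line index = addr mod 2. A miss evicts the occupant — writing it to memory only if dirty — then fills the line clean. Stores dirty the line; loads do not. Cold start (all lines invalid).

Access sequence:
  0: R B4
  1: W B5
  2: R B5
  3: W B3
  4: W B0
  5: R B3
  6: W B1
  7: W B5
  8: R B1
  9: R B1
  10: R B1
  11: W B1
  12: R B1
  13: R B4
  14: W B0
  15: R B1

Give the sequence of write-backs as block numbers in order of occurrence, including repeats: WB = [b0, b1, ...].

0: R B4 → L0 miss [-]
1: W B5 → L1 miss [D]
2: R B5 → L1 hit [D]
3: W B3 → L1 miss wb→B5 [D]
4: W B0 → L0 miss [D]
5: R B3 → L1 hit [D]
6: W B1 → L1 miss wb→B3 [D]
7: W B5 → L1 miss wb→B1 [D]
8: R B1 → L1 miss wb→B5 [-]
9: R B1 → L1 hit [-]
10: R B1 → L1 hit [-]
11: W B1 → L1 hit [D]
12: R B1 → L1 hit [D]
13: R B4 → L0 miss wb→B0 [-]
14: W B0 → L0 miss [D]
15: R B1 → L1 hit [D]

WB = [5, 3, 1, 5, 0]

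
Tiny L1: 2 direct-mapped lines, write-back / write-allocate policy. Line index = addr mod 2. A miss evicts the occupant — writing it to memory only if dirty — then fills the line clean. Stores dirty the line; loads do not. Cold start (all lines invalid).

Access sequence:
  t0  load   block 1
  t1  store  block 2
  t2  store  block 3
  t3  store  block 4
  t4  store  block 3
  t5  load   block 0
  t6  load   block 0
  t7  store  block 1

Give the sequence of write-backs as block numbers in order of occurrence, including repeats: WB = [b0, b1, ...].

WB = [2, 4, 3]

0: R B1 → L1 miss [-]
1: W B2 → L0 miss [D]
2: W B3 → L1 miss [D]
3: W B4 → L0 miss wb→B2 [D]
4: W B3 → L1 hit [D]
5: R B0 → L0 miss wb→B4 [-]
6: R B0 → L0 hit [-]
7: W B1 → L1 miss wb→B3 [D]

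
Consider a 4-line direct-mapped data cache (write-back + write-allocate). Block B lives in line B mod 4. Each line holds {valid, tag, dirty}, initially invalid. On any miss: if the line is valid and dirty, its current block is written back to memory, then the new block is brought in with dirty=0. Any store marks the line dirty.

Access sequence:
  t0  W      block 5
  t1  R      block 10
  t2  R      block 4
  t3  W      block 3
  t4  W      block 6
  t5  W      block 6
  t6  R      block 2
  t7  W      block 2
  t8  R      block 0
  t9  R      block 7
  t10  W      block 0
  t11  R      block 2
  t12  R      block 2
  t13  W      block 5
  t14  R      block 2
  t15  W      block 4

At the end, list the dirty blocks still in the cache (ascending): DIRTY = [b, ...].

0: W B5 -> L1 miss  d=D]
1: R B10 -> L2 miss  d=-]
2: R B4 -> L0 miss  d=-]
3: W B3 -> L3 miss  d=D]
4: W B6 -> L2 miss  d=D]
5: W B6 -> L2 hit  d=D]
6: R B2 -> L2 miss wb->B6  d=-]
7: W B2 -> L2 hit  d=D]
8: R B0 -> L0 miss  d=-]
9: R B7 -> L3 miss wb->B3  d=-]
10: W B0 -> L0 hit  d=D]
11: R B2 -> L2 hit  d=D]
12: R B2 -> L2 hit  d=D]
13: W B5 -> L1 hit  d=D]
14: R B2 -> L2 hit  d=D]
15: W B4 -> L0 miss wb->B0  d=D]

DIRTY = [2, 4, 5]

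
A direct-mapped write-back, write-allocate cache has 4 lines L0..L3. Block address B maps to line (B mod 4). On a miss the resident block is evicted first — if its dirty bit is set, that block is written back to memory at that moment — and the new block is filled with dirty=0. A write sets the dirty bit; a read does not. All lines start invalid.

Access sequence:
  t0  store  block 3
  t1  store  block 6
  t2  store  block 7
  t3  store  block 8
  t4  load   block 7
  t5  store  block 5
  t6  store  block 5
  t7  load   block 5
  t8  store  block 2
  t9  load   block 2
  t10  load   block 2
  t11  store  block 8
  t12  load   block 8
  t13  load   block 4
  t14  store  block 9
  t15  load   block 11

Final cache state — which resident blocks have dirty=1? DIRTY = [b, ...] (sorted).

DIRTY = [2, 9]

0: W B3 → L3 miss [D]
1: W B6 → L2 miss [D]
2: W B7 → L3 miss wb→B3 [D]
3: W B8 → L0 miss [D]
4: R B7 → L3 hit [D]
5: W B5 → L1 miss [D]
6: W B5 → L1 hit [D]
7: R B5 → L1 hit [D]
8: W B2 → L2 miss wb→B6 [D]
9: R B2 → L2 hit [D]
10: R B2 → L2 hit [D]
11: W B8 → L0 hit [D]
12: R B8 → L0 hit [D]
13: R B4 → L0 miss wb→B8 [-]
14: W B9 → L1 miss wb→B5 [D]
15: R B11 → L3 miss wb→B7 [-]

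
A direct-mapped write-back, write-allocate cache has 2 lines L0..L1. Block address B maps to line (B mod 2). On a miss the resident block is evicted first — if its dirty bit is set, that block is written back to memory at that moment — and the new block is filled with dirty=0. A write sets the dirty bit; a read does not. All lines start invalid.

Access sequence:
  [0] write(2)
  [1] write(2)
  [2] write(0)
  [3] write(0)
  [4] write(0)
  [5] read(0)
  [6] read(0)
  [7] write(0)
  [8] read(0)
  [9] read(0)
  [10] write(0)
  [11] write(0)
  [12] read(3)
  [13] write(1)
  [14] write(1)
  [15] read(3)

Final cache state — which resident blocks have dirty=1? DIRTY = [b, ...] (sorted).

0: W B2 → L0 miss [D]
1: W B2 → L0 hit [D]
2: W B0 → L0 miss wb→B2 [D]
3: W B0 → L0 hit [D]
4: W B0 → L0 hit [D]
5: R B0 → L0 hit [D]
6: R B0 → L0 hit [D]
7: W B0 → L0 hit [D]
8: R B0 → L0 hit [D]
9: R B0 → L0 hit [D]
10: W B0 → L0 hit [D]
11: W B0 → L0 hit [D]
12: R B3 → L1 miss [-]
13: W B1 → L1 miss [D]
14: W B1 → L1 hit [D]
15: R B3 → L1 miss wb→B1 [-]

DIRTY = [0]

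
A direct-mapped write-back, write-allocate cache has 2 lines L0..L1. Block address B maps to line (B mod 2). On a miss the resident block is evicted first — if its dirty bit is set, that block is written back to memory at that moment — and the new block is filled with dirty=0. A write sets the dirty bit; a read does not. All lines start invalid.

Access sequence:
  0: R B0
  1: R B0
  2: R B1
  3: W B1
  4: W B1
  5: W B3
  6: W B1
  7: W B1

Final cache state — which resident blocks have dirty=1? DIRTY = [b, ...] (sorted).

DIRTY = [1]

  0 | R B0 → L0 miss [-]
  1 | R B0 → L0 hit [-]
  2 | R B1 → L1 miss [-]
  3 | W B1 → L1 hit [D]
  4 | W B1 → L1 hit [D]
  5 | W B3 → L1 miss wb→B1 [D]
  6 | W B1 → L1 miss wb→B3 [D]
  7 | W B1 → L1 hit [D]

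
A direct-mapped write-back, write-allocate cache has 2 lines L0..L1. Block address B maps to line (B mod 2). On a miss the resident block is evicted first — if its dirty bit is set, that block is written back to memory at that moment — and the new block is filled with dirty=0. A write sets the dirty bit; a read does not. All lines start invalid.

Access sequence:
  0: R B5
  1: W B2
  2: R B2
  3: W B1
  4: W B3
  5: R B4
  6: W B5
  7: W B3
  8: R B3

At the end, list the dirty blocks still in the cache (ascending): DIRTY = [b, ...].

0: R B5 → L1 miss [-]
1: W B2 → L0 miss [D]
2: R B2 → L0 hit [D]
3: W B1 → L1 miss [D]
4: W B3 → L1 miss wb→B1 [D]
5: R B4 → L0 miss wb→B2 [-]
6: W B5 → L1 miss wb→B3 [D]
7: W B3 → L1 miss wb→B5 [D]
8: R B3 → L1 hit [D]

DIRTY = [3]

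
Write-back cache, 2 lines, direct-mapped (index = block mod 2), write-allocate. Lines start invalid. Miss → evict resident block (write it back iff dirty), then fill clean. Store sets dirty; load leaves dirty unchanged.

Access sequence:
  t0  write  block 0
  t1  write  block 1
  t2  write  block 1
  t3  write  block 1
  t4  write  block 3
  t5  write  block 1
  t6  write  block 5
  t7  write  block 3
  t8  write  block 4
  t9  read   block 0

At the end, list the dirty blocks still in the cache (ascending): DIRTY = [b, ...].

DIRTY = [3]

0: W B0 → L0 miss [D]
1: W B1 → L1 miss [D]
2: W B1 → L1 hit [D]
3: W B1 → L1 hit [D]
4: W B3 → L1 miss wb→B1 [D]
5: W B1 → L1 miss wb→B3 [D]
6: W B5 → L1 miss wb→B1 [D]
7: W B3 → L1 miss wb→B5 [D]
8: W B4 → L0 miss wb→B0 [D]
9: R B0 → L0 miss wb→B4 [-]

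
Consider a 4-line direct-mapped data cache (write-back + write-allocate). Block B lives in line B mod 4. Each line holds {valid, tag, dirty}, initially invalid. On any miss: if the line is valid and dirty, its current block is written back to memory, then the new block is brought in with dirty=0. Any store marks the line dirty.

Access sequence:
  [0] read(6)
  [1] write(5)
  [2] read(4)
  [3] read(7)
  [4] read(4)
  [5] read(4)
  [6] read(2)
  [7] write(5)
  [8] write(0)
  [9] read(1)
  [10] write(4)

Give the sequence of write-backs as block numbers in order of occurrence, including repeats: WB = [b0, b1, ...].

0: R B6 → L2 miss [-]
1: W B5 → L1 miss [D]
2: R B4 → L0 miss [-]
3: R B7 → L3 miss [-]
4: R B4 → L0 hit [-]
5: R B4 → L0 hit [-]
6: R B2 → L2 miss [-]
7: W B5 → L1 hit [D]
8: W B0 → L0 miss [D]
9: R B1 → L1 miss wb→B5 [-]
10: W B4 → L0 miss wb→B0 [D]

WB = [5, 0]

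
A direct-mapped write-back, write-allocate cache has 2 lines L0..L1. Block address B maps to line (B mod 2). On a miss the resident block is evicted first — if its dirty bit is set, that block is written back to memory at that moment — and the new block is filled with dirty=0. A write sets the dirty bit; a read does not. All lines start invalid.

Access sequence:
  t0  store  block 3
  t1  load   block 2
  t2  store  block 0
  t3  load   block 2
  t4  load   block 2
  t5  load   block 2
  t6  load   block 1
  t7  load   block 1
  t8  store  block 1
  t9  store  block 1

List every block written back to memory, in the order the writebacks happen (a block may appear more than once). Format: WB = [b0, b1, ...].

WB = [0, 3]

  0 | W B3 → L1 miss [D]
  1 | R B2 → L0 miss [-]
  2 | W B0 → L0 miss [D]
  3 | R B2 → L0 miss wb→B0 [-]
  4 | R B2 → L0 hit [-]
  5 | R B2 → L0 hit [-]
  6 | R B1 → L1 miss wb→B3 [-]
  7 | R B1 → L1 hit [-]
  8 | W B1 → L1 hit [D]
  9 | W B1 → L1 hit [D]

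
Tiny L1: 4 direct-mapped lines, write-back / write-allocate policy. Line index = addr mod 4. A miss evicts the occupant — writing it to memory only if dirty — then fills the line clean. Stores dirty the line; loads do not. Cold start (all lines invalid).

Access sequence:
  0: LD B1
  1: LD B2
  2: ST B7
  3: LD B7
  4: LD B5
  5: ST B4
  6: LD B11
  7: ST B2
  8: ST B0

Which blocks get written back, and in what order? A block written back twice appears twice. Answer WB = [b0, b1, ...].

WB = [7, 4]

0: R B1 -> L1 miss  d=-]
1: R B2 -> L2 miss  d=-]
2: W B7 -> L3 miss  d=D]
3: R B7 -> L3 hit  d=D]
4: R B5 -> L1 miss  d=-]
5: W B4 -> L0 miss  d=D]
6: R B11 -> L3 miss wb->B7  d=-]
7: W B2 -> L2 hit  d=D]
8: W B0 -> L0 miss wb->B4  d=D]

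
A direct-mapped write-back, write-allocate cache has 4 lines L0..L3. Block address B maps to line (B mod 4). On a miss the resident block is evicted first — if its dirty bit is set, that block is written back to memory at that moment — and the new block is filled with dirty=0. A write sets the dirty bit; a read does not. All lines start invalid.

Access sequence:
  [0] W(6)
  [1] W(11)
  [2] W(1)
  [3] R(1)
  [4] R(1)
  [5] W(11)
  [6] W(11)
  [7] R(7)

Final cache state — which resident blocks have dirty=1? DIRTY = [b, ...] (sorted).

DIRTY = [1, 6]

  0 | W B6 → L2 miss [D]
  1 | W B11 → L3 miss [D]
  2 | W B1 → L1 miss [D]
  3 | R B1 → L1 hit [D]
  4 | R B1 → L1 hit [D]
  5 | W B11 → L3 hit [D]
  6 | W B11 → L3 hit [D]
  7 | R B7 → L3 miss wb→B11 [-]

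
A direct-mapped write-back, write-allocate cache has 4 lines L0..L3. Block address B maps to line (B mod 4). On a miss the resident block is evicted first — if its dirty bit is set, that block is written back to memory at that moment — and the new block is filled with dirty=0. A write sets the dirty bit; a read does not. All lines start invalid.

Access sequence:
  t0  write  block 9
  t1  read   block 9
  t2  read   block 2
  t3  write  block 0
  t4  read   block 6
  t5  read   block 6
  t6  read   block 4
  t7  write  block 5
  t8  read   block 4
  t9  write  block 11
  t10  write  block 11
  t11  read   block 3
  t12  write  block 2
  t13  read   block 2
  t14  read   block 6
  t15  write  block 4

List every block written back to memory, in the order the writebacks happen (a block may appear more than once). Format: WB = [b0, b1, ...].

WB = [0, 9, 11, 2]

  0 | W B9 → L1 miss [D]
  1 | R B9 → L1 hit [D]
  2 | R B2 → L2 miss [-]
  3 | W B0 → L0 miss [D]
  4 | R B6 → L2 miss [-]
  5 | R B6 → L2 hit [-]
  6 | R B4 → L0 miss wb→B0 [-]
  7 | W B5 → L1 miss wb→B9 [D]
  8 | R B4 → L0 hit [-]
  9 | W B11 → L3 miss [D]
  10 | W B11 → L3 hit [D]
  11 | R B3 → L3 miss wb→B11 [-]
  12 | W B2 → L2 miss [D]
  13 | R B2 → L2 hit [D]
  14 | R B6 → L2 miss wb→B2 [-]
  15 | W B4 → L0 hit [D]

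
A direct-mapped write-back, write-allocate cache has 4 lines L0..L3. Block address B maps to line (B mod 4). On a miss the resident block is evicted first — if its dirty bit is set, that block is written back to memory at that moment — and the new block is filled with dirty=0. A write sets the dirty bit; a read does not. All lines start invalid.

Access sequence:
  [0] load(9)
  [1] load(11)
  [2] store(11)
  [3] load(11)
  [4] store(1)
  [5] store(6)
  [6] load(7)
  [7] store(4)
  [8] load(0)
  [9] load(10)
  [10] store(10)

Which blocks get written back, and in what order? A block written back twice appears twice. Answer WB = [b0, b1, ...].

  0 | R B9 → L1 miss [-]
  1 | R B11 → L3 miss [-]
  2 | W B11 → L3 hit [D]
  3 | R B11 → L3 hit [D]
  4 | W B1 → L1 miss [D]
  5 | W B6 → L2 miss [D]
  6 | R B7 → L3 miss wb→B11 [-]
  7 | W B4 → L0 miss [D]
  8 | R B0 → L0 miss wb→B4 [-]
  9 | R B10 → L2 miss wb→B6 [-]
  10 | W B10 → L2 hit [D]

WB = [11, 4, 6]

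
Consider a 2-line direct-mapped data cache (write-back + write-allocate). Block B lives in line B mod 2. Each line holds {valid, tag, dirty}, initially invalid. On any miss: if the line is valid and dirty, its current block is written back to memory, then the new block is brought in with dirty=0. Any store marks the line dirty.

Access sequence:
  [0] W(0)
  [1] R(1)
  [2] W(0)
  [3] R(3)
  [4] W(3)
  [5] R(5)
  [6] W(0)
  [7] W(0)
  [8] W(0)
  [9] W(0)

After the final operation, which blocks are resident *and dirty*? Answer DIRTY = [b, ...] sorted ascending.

  0 | W B0 → L0 miss [D]
  1 | R B1 → L1 miss [-]
  2 | W B0 → L0 hit [D]
  3 | R B3 → L1 miss [-]
  4 | W B3 → L1 hit [D]
  5 | R B5 → L1 miss wb→B3 [-]
  6 | W B0 → L0 hit [D]
  7 | W B0 → L0 hit [D]
  8 | W B0 → L0 hit [D]
  9 | W B0 → L0 hit [D]

DIRTY = [0]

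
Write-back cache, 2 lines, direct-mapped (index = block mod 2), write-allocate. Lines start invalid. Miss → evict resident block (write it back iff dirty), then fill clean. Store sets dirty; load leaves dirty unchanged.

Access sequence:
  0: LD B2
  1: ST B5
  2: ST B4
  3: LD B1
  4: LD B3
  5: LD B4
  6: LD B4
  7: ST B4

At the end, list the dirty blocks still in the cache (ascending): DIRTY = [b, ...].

0: R B2 → L0 miss [-]
1: W B5 → L1 miss [D]
2: W B4 → L0 miss [D]
3: R B1 → L1 miss wb→B5 [-]
4: R B3 → L1 miss [-]
5: R B4 → L0 hit [D]
6: R B4 → L0 hit [D]
7: W B4 → L0 hit [D]

DIRTY = [4]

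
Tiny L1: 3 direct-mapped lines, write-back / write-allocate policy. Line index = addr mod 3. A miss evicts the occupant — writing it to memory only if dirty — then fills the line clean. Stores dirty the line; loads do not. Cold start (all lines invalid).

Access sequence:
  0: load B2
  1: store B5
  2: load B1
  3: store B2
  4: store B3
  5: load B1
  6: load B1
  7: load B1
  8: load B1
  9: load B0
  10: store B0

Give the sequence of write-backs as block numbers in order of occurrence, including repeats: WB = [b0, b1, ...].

WB = [5, 3]

0: R B2 -> L2 miss  d=-]
1: W B5 -> L2 miss  d=D]
2: R B1 -> L1 miss  d=-]
3: W B2 -> L2 miss wb->B5  d=D]
4: W B3 -> L0 miss  d=D]
5: R B1 -> L1 hit  d=-]
6: R B1 -> L1 hit  d=-]
7: R B1 -> L1 hit  d=-]
8: R B1 -> L1 hit  d=-]
9: R B0 -> L0 miss wb->B3  d=-]
10: W B0 -> L0 hit  d=D]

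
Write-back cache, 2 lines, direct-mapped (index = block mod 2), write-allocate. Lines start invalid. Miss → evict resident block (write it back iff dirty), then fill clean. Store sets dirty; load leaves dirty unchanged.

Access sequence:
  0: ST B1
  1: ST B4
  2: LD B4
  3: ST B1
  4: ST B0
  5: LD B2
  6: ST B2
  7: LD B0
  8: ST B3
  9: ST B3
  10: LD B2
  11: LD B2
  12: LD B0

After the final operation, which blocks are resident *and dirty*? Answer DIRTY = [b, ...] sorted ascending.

  0 | W B1 → L1 miss [D]
  1 | W B4 → L0 miss [D]
  2 | R B4 → L0 hit [D]
  3 | W B1 → L1 hit [D]
  4 | W B0 → L0 miss wb→B4 [D]
  5 | R B2 → L0 miss wb→B0 [-]
  6 | W B2 → L0 hit [D]
  7 | R B0 → L0 miss wb→B2 [-]
  8 | W B3 → L1 miss wb→B1 [D]
  9 | W B3 → L1 hit [D]
  10 | R B2 → L0 miss [-]
  11 | R B2 → L0 hit [-]
  12 | R B0 → L0 miss [-]

DIRTY = [3]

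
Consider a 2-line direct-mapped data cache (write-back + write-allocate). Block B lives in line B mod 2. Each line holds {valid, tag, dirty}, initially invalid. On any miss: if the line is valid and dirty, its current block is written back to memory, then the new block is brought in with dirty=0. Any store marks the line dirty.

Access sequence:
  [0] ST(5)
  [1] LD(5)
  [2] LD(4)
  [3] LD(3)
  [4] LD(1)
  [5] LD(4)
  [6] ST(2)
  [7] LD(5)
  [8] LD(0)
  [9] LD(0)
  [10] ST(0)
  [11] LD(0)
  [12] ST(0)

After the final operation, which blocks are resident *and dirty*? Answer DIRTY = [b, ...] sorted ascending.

  0 | W B5 → L1 miss [D]
  1 | R B5 → L1 hit [D]
  2 | R B4 → L0 miss [-]
  3 | R B3 → L1 miss wb→B5 [-]
  4 | R B1 → L1 miss [-]
  5 | R B4 → L0 hit [-]
  6 | W B2 → L0 miss [D]
  7 | R B5 → L1 miss [-]
  8 | R B0 → L0 miss wb→B2 [-]
  9 | R B0 → L0 hit [-]
  10 | W B0 → L0 hit [D]
  11 | R B0 → L0 hit [D]
  12 | W B0 → L0 hit [D]

DIRTY = [0]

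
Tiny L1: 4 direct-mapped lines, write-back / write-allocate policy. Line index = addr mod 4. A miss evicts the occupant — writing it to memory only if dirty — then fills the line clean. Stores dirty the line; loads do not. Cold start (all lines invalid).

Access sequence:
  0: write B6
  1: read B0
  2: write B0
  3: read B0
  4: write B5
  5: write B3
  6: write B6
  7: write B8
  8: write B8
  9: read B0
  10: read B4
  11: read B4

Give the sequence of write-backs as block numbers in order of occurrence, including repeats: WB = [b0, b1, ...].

WB = [0, 8]

  0 | W B6 → L2 miss [D]
  1 | R B0 → L0 miss [-]
  2 | W B0 → L0 hit [D]
  3 | R B0 → L0 hit [D]
  4 | W B5 → L1 miss [D]
  5 | W B3 → L3 miss [D]
  6 | W B6 → L2 hit [D]
  7 | W B8 → L0 miss wb→B0 [D]
  8 | W B8 → L0 hit [D]
  9 | R B0 → L0 miss wb→B8 [-]
  10 | R B4 → L0 miss [-]
  11 | R B4 → L0 hit [-]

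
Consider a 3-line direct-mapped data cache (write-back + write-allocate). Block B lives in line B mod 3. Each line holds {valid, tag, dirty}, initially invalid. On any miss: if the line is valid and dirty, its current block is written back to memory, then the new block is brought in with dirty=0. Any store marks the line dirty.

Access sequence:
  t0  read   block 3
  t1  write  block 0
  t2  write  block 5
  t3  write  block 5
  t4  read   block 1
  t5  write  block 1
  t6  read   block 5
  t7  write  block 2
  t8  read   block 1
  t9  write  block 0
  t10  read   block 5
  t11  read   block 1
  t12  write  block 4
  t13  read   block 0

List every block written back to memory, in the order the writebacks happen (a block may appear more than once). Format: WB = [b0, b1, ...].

0: R B3 → L0 miss [-]
1: W B0 → L0 miss [D]
2: W B5 → L2 miss [D]
3: W B5 → L2 hit [D]
4: R B1 → L1 miss [-]
5: W B1 → L1 hit [D]
6: R B5 → L2 hit [D]
7: W B2 → L2 miss wb→B5 [D]
8: R B1 → L1 hit [D]
9: W B0 → L0 hit [D]
10: R B5 → L2 miss wb→B2 [-]
11: R B1 → L1 hit [D]
12: W B4 → L1 miss wb→B1 [D]
13: R B0 → L0 hit [D]

WB = [5, 2, 1]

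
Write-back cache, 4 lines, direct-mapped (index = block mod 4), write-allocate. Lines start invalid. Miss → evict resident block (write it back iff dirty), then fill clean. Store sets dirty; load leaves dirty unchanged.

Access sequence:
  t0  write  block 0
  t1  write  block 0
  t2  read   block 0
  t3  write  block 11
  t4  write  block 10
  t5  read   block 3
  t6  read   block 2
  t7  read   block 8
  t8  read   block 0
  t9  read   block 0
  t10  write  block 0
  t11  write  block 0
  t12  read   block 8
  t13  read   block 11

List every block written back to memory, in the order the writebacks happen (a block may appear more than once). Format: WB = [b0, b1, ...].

0: W B0 -> L0 miss  d=D]
1: W B0 -> L0 hit  d=D]
2: R B0 -> L0 hit  d=D]
3: W B11 -> L3 miss  d=D]
4: W B10 -> L2 miss  d=D]
5: R B3 -> L3 miss wb->B11  d=-]
6: R B2 -> L2 miss wb->B10  d=-]
7: R B8 -> L0 miss wb->B0  d=-]
8: R B0 -> L0 miss  d=-]
9: R B0 -> L0 hit  d=-]
10: W B0 -> L0 hit  d=D]
11: W B0 -> L0 hit  d=D]
12: R B8 -> L0 miss wb->B0  d=-]
13: R B11 -> L3 miss  d=-]

WB = [11, 10, 0, 0]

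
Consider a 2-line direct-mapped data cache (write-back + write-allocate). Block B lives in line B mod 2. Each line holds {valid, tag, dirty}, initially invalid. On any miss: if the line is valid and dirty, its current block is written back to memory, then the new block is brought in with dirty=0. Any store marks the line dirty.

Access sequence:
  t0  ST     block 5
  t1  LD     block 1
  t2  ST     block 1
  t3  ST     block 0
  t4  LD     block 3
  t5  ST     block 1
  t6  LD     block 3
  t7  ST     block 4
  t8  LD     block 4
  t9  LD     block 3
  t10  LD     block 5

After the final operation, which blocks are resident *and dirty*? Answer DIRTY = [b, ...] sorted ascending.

0: W B5 -> L1 miss  d=D]
1: R B1 -> L1 miss wb->B5  d=-]
2: W B1 -> L1 hit  d=D]
3: W B0 -> L0 miss  d=D]
4: R B3 -> L1 miss wb->B1  d=-]
5: W B1 -> L1 miss  d=D]
6: R B3 -> L1 miss wb->B1  d=-]
7: W B4 -> L0 miss wb->B0  d=D]
8: R B4 -> L0 hit  d=D]
9: R B3 -> L1 hit  d=-]
10: R B5 -> L1 miss  d=-]

DIRTY = [4]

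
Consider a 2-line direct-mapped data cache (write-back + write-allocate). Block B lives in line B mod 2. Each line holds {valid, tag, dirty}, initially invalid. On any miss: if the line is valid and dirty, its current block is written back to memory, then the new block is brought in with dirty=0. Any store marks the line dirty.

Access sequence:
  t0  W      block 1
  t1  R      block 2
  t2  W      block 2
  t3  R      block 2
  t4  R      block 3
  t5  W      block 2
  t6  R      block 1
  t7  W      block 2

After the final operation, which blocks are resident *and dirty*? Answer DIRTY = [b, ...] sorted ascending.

DIRTY = [2]

0: W B1 → L1 miss [D]
1: R B2 → L0 miss [-]
2: W B2 → L0 hit [D]
3: R B2 → L0 hit [D]
4: R B3 → L1 miss wb→B1 [-]
5: W B2 → L0 hit [D]
6: R B1 → L1 miss [-]
7: W B2 → L0 hit [D]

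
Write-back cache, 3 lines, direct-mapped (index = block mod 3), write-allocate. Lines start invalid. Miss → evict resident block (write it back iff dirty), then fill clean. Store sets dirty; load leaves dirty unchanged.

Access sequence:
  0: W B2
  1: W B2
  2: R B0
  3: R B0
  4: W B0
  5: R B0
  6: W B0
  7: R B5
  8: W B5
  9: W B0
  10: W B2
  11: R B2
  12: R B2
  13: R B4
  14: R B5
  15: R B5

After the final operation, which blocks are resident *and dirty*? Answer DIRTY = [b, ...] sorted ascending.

0: W B2 -> L2 miss  d=D]
1: W B2 -> L2 hit  d=D]
2: R B0 -> L0 miss  d=-]
3: R B0 -> L0 hit  d=-]
4: W B0 -> L0 hit  d=D]
5: R B0 -> L0 hit  d=D]
6: W B0 -> L0 hit  d=D]
7: R B5 -> L2 miss wb->B2  d=-]
8: W B5 -> L2 hit  d=D]
9: W B0 -> L0 hit  d=D]
10: W B2 -> L2 miss wb->B5  d=D]
11: R B2 -> L2 hit  d=D]
12: R B2 -> L2 hit  d=D]
13: R B4 -> L1 miss  d=-]
14: R B5 -> L2 miss wb->B2  d=-]
15: R B5 -> L2 hit  d=-]

DIRTY = [0]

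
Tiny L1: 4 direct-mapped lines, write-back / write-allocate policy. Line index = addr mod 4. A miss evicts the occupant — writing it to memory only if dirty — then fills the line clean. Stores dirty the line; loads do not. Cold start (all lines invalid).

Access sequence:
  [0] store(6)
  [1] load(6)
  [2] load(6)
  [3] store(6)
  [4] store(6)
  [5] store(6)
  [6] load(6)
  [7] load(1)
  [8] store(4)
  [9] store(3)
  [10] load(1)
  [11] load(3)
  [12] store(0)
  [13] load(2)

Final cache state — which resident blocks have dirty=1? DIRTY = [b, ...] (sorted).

0: W B6 → L2 miss [D]
1: R B6 → L2 hit [D]
2: R B6 → L2 hit [D]
3: W B6 → L2 hit [D]
4: W B6 → L2 hit [D]
5: W B6 → L2 hit [D]
6: R B6 → L2 hit [D]
7: R B1 → L1 miss [-]
8: W B4 → L0 miss [D]
9: W B3 → L3 miss [D]
10: R B1 → L1 hit [-]
11: R B3 → L3 hit [D]
12: W B0 → L0 miss wb→B4 [D]
13: R B2 → L2 miss wb→B6 [-]

DIRTY = [0, 3]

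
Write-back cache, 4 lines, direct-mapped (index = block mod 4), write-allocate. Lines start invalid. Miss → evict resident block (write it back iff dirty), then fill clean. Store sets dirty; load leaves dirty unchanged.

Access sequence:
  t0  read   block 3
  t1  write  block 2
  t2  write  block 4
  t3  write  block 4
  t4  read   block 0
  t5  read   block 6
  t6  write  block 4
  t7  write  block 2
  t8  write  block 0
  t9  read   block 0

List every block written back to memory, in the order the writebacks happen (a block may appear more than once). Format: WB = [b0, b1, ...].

WB = [4, 2, 4]

0: R B3 → L3 miss [-]
1: W B2 → L2 miss [D]
2: W B4 → L0 miss [D]
3: W B4 → L0 hit [D]
4: R B0 → L0 miss wb→B4 [-]
5: R B6 → L2 miss wb→B2 [-]
6: W B4 → L0 miss [D]
7: W B2 → L2 miss [D]
8: W B0 → L0 miss wb→B4 [D]
9: R B0 → L0 hit [D]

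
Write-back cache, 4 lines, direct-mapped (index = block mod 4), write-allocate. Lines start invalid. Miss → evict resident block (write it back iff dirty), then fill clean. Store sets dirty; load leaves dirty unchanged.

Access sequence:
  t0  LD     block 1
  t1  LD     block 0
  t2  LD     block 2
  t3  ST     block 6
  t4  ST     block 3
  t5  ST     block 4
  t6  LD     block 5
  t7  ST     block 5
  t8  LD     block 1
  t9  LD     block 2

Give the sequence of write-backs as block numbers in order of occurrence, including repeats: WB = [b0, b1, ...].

WB = [5, 6]

  0 | R B1 → L1 miss [-]
  1 | R B0 → L0 miss [-]
  2 | R B2 → L2 miss [-]
  3 | W B6 → L2 miss [D]
  4 | W B3 → L3 miss [D]
  5 | W B4 → L0 miss [D]
  6 | R B5 → L1 miss [-]
  7 | W B5 → L1 hit [D]
  8 | R B1 → L1 miss wb→B5 [-]
  9 | R B2 → L2 miss wb→B6 [-]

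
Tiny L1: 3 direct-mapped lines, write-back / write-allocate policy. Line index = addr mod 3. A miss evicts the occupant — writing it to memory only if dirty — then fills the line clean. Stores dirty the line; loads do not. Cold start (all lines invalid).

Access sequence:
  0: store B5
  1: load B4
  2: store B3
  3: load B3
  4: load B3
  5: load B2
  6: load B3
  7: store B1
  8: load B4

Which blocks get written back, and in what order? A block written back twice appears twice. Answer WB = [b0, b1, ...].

WB = [5, 1]

  0 | W B5 → L2 miss [D]
  1 | R B4 → L1 miss [-]
  2 | W B3 → L0 miss [D]
  3 | R B3 → L0 hit [D]
  4 | R B3 → L0 hit [D]
  5 | R B2 → L2 miss wb→B5 [-]
  6 | R B3 → L0 hit [D]
  7 | W B1 → L1 miss [D]
  8 | R B4 → L1 miss wb→B1 [-]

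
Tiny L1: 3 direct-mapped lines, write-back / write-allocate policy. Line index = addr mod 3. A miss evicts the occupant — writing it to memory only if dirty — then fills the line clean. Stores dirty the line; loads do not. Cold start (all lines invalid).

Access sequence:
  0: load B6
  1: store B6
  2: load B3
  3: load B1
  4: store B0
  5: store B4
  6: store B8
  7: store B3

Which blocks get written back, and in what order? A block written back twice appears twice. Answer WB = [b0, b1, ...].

0: R B6 → L0 miss [-]
1: W B6 → L0 hit [D]
2: R B3 → L0 miss wb→B6 [-]
3: R B1 → L1 miss [-]
4: W B0 → L0 miss [D]
5: W B4 → L1 miss [D]
6: W B8 → L2 miss [D]
7: W B3 → L0 miss wb→B0 [D]

WB = [6, 0]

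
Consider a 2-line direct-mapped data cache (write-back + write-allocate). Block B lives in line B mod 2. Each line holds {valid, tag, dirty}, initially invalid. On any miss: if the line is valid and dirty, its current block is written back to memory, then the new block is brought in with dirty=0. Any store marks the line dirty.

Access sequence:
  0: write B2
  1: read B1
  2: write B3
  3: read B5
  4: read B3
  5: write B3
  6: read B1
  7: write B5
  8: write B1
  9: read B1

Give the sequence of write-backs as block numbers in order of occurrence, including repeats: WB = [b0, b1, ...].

0: W B2 → L0 miss [D]
1: R B1 → L1 miss [-]
2: W B3 → L1 miss [D]
3: R B5 → L1 miss wb→B3 [-]
4: R B3 → L1 miss [-]
5: W B3 → L1 hit [D]
6: R B1 → L1 miss wb→B3 [-]
7: W B5 → L1 miss [D]
8: W B1 → L1 miss wb→B5 [D]
9: R B1 → L1 hit [D]

WB = [3, 3, 5]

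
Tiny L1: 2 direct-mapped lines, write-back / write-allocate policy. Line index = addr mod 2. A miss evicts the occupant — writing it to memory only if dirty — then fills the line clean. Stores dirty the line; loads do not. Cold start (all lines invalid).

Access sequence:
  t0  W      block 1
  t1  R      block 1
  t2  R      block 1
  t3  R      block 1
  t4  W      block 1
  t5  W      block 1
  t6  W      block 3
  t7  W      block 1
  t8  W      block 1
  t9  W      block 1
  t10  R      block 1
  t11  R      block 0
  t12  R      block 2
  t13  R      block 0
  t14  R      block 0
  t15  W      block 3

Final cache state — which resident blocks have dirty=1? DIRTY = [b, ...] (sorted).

DIRTY = [3]

0: W B1 → L1 miss [D]
1: R B1 → L1 hit [D]
2: R B1 → L1 hit [D]
3: R B1 → L1 hit [D]
4: W B1 → L1 hit [D]
5: W B1 → L1 hit [D]
6: W B3 → L1 miss wb→B1 [D]
7: W B1 → L1 miss wb→B3 [D]
8: W B1 → L1 hit [D]
9: W B1 → L1 hit [D]
10: R B1 → L1 hit [D]
11: R B0 → L0 miss [-]
12: R B2 → L0 miss [-]
13: R B0 → L0 miss [-]
14: R B0 → L0 hit [-]
15: W B3 → L1 miss wb→B1 [D]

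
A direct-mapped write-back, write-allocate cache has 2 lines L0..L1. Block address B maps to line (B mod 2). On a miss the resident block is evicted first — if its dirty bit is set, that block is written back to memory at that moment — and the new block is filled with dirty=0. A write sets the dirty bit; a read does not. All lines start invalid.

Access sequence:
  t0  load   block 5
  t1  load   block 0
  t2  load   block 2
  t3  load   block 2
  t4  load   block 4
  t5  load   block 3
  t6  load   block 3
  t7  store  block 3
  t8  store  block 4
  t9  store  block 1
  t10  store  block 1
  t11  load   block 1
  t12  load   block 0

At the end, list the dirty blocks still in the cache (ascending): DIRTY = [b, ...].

  0 | R B5 → L1 miss [-]
  1 | R B0 → L0 miss [-]
  2 | R B2 → L0 miss [-]
  3 | R B2 → L0 hit [-]
  4 | R B4 → L0 miss [-]
  5 | R B3 → L1 miss [-]
  6 | R B3 → L1 hit [-]
  7 | W B3 → L1 hit [D]
  8 | W B4 → L0 hit [D]
  9 | W B1 → L1 miss wb→B3 [D]
  10 | W B1 → L1 hit [D]
  11 | R B1 → L1 hit [D]
  12 | R B0 → L0 miss wb→B4 [-]

DIRTY = [1]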